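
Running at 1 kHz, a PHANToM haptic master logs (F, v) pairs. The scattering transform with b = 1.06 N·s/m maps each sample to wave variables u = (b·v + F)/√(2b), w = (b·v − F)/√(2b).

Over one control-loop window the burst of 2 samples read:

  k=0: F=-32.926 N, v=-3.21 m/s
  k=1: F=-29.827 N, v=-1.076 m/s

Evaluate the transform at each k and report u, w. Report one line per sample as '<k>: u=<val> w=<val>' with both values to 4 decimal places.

0: u=-24.9506 w=20.2768
1: u=-21.2686 w=19.7019

k=0: b·v=1.06×(-3.21)=-3.4026; √(2b)=1.4560; u=(-3.4026+(-32.926))/1.4560=-24.9506, w=(-3.4026−(-32.926))/1.4560=20.2768
k=1: b·v=1.06×(-1.076)=-1.1406; √(2b)=1.4560; u=(-1.1406+(-29.827))/1.4560=-21.2686, w=(-1.1406−(-29.827))/1.4560=19.7019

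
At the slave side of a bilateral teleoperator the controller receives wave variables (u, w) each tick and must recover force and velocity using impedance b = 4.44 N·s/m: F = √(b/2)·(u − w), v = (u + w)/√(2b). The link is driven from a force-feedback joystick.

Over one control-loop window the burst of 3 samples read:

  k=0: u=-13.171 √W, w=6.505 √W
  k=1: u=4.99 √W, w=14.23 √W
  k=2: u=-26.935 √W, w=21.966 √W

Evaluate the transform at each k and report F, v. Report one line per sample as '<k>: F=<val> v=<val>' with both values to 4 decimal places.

0: F=-29.3166 v=-2.2370
1: F=-13.7673 v=6.4498
2: F=-72.8608 v=-1.6675

k=0: u−w=-19.6760, u+w=-6.6660; √(b/2)=1.4900, √(2b)=2.9799; F=1.4900×(-19.676)=-29.3166, v=-6.6660/2.9799=-2.2370
k=1: u−w=-9.2400, u+w=19.2200; √(b/2)=1.4900, √(2b)=2.9799; F=1.4900×(-9.24)=-13.7673, v=19.2200/2.9799=6.4498
k=2: u−w=-48.9010, u+w=-4.9690; √(b/2)=1.4900, √(2b)=2.9799; F=1.4900×(-48.901)=-72.8608, v=-4.9690/2.9799=-1.6675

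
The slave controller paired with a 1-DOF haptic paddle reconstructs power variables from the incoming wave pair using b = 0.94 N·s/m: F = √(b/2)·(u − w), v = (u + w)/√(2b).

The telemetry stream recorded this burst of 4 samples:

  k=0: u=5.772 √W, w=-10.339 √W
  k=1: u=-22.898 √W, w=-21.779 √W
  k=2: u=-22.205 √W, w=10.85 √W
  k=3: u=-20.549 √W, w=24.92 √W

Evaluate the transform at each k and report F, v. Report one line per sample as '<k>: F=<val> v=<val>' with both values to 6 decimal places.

k=0: u−w=16.111000, u+w=-4.567000; √(b/2)=0.685565, √(2b)=1.371131; F=0.685565×16.111=11.045145, v=-4.567000/1.371131=-3.330827
k=1: u−w=-1.119000, u+w=-44.677000; √(b/2)=0.685565, √(2b)=1.371131; F=0.685565×(-1.119)=-0.767148, v=-44.677000/1.371131=-32.584051
k=2: u−w=-33.055000, u+w=-11.355000; √(b/2)=0.685565, √(2b)=1.371131; F=0.685565×(-33.055)=-22.661366, v=-11.355000/1.371131=-8.281485
k=3: u−w=-45.469000, u+w=4.371000; √(b/2)=0.685565, √(2b)=1.371131; F=0.685565×(-45.469)=-31.171976, v=4.371000/1.371131=3.187879

0: F=11.045145 v=-3.330827
1: F=-0.767148 v=-32.584051
2: F=-22.661366 v=-8.281485
3: F=-31.171976 v=3.187879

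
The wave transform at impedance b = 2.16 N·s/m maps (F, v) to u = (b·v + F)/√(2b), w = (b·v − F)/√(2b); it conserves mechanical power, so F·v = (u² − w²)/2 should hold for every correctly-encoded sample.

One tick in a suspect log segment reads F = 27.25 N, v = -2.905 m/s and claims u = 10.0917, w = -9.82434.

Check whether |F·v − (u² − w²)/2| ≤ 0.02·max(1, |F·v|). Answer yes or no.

no

F·v = 27.25×(-2.905) = -79.16125 W.
(u² − w²)/2 = (101.84241 − 96.51766)/2 = 2.66238 W.
|Δ| = 81.82363;  2% of max(1, |F·v|) = 1.58322.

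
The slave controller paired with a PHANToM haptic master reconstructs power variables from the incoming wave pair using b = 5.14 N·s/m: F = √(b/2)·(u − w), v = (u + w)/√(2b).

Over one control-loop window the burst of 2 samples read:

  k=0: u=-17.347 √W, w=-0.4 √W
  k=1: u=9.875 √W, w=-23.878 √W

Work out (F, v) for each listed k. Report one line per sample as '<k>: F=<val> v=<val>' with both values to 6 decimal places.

k=0: u−w=-16.947000, u+w=-17.747000; √(b/2)=1.603122, √(2b)=3.206244; F=1.603122×(-16.947)=-27.168108, v=-17.747000/3.206244=-5.535137
k=1: u−w=33.753000, u+w=-14.003000; √(b/2)=1.603122, √(2b)=3.206244; F=1.603122×33.753=54.110175, v=-14.003000/3.206244=-4.367416

0: F=-27.168108 v=-5.535137
1: F=54.110175 v=-4.367416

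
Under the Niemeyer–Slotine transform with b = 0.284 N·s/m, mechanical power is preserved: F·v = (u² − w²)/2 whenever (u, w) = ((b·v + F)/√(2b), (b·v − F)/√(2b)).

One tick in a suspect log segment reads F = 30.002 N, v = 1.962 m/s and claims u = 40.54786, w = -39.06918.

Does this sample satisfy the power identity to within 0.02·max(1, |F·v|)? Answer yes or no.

yes

F·v = 30.002×1.962 = 58.86392 W.
(u² − w²)/2 = (1644.12895 − 1526.40083)/2 = 58.86406 W.
|Δ| = 0.00014;  2% of max(1, |F·v|) = 1.17728.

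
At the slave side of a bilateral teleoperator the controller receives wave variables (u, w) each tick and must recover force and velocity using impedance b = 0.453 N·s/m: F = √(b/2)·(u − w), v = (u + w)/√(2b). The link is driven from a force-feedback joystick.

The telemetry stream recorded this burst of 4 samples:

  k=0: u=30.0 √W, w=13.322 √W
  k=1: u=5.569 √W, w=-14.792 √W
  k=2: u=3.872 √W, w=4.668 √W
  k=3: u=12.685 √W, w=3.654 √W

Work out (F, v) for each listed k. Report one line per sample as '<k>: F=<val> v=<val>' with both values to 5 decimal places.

k=0: u−w=16.67800, u+w=43.32200; √(b/2)=0.47592, √(2b)=0.95184; F=0.47592×16.678=7.93740, v=43.32200/0.95184=45.51394
k=1: u−w=20.36100, u+w=-9.22300; √(b/2)=0.47592, √(2b)=0.95184; F=0.47592×20.361=9.69021, v=-9.22300/0.95184=-9.68965
k=2: u−w=-0.79600, u+w=8.54000; √(b/2)=0.47592, √(2b)=0.95184; F=0.47592×(-0.796)=-0.37883, v=8.54000/0.95184=8.97209
k=3: u−w=9.03100, u+w=16.33900; √(b/2)=0.47592, √(2b)=0.95184; F=0.47592×9.031=4.29803, v=16.33900/0.95184=17.16569

0: F=7.93740 v=45.51394
1: F=9.69021 v=-9.68965
2: F=-0.37883 v=8.97209
3: F=4.29803 v=17.16569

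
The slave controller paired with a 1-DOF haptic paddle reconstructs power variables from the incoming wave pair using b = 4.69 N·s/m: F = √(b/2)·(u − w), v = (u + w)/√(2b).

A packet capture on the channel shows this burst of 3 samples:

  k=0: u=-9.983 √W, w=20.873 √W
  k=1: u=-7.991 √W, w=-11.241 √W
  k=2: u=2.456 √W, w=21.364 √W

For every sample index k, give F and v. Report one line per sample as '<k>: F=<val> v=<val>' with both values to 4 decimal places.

k=0: u−w=-30.8560, u+w=10.8900; √(b/2)=1.5313, √(2b)=3.0627; F=1.5313×(-30.856)=-47.2510, v=10.8900/3.0627=3.5557
k=1: u−w=3.2500, u+w=-19.2320; √(b/2)=1.5313, √(2b)=3.0627; F=1.5313×3.25=4.9769, v=-19.2320/3.0627=-6.2795
k=2: u−w=-18.9080, u+w=23.8200; √(b/2)=1.5313, √(2b)=3.0627; F=1.5313×(-18.908)=-28.9546, v=23.8200/3.0627=7.7775

0: F=-47.2510 v=3.5557
1: F=4.9769 v=-6.2795
2: F=-28.9546 v=7.7775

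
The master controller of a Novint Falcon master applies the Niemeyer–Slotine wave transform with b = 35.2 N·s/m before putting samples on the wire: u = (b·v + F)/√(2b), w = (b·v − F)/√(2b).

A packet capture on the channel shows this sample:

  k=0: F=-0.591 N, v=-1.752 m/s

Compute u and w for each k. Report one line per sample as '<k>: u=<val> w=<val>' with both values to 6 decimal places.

0: u=-7.420489 w=-7.279615

k=0: b·v=35.2×(-1.752)=-61.670400; √(2b)=8.390471; u=(-61.670400+(-0.591))/8.390471=-7.420489, w=(-61.670400−(-0.591))/8.390471=-7.279615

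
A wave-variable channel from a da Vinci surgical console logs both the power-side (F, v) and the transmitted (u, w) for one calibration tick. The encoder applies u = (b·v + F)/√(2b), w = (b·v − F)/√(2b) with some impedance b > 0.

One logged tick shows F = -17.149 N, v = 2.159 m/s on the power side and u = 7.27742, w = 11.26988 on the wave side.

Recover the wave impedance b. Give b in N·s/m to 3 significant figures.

b = 36.9 N·s/m

u + w = 18.54730;  u + w = √(2b)·v, so √(2b) = 18.54730/2.159 = 8.59069.
b = (√(2b))²/2 = 73.79996/2 = 36.89998.
(Check via u − w = 2F/√(2b): u − w = -3.99246, 2F/√(2b) = -3.99246.)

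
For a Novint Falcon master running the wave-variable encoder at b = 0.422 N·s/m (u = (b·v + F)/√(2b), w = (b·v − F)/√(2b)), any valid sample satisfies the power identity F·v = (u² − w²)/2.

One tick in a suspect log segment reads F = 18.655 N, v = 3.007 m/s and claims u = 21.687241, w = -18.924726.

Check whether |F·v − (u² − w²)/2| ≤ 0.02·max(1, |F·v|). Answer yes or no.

F·v = 18.655×3.007 = 56.095585 W.
(u² − w²)/2 = (470.336422 − 358.145254)/2 = 56.095584 W.
|Δ| = 0.000001;  2% of max(1, |F·v|) = 1.121912.

yes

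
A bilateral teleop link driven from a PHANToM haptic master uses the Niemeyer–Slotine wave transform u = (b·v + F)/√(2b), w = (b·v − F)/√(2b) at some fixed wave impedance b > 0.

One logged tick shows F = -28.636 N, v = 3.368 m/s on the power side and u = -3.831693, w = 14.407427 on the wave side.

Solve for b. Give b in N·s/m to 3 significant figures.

u + w = 10.575734;  u + w = √(2b)·v, so √(2b) = 10.575734/3.368 = 3.140064.
b = (√(2b))²/2 = 9.859999/2 = 4.930000.
(Check via u − w = 2F/√(2b): u − w = -18.239120, 2F/√(2b) = -18.239121.)

b = 4.93 N·s/m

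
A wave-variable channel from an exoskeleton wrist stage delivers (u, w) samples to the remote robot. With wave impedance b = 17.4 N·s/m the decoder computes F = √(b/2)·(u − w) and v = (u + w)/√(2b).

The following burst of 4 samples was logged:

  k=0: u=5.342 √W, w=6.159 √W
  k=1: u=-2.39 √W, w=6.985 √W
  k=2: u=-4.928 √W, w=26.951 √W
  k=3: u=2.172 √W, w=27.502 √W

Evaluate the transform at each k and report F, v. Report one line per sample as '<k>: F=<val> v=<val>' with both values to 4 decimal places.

k=0: u−w=-0.8170, u+w=11.5010; √(b/2)=2.9496, √(2b)=5.8992; F=2.9496×(-0.817)=-2.4098, v=11.5010/5.8992=1.9496
k=1: u−w=-9.3750, u+w=4.5950; √(b/2)=2.9496, √(2b)=5.8992; F=2.9496×(-9.375)=-27.6523, v=4.5950/5.8992=0.7789
k=2: u−w=-31.8790, u+w=22.0230; √(b/2)=2.9496, √(2b)=5.8992; F=2.9496×(-31.879)=-94.0295, v=22.0230/5.8992=3.7332
k=3: u−w=-25.3300, u+w=29.6740; √(b/2)=2.9496, √(2b)=5.8992; F=2.9496×(-25.33)=-74.7128, v=29.6740/5.8992=5.0302

0: F=-2.4098 v=1.9496
1: F=-27.6523 v=0.7789
2: F=-94.0295 v=3.7332
3: F=-74.7128 v=5.0302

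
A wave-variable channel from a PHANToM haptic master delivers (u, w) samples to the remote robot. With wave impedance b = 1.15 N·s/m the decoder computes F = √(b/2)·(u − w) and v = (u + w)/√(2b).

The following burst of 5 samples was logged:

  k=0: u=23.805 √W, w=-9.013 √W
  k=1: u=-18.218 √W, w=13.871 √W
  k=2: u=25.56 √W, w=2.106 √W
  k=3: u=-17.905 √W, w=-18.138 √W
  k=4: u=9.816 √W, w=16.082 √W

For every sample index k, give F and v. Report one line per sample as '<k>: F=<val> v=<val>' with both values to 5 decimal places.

k=0: u−w=32.81800, u+w=14.79200; √(b/2)=0.75829, √(2b)=1.51658; F=0.75829×32.818=24.88548, v=14.79200/1.51658=9.75356
k=1: u−w=-32.08900, u+w=-4.34700; √(b/2)=0.75829, √(2b)=1.51658; F=0.75829×(-32.089)=-24.33269, v=-4.34700/1.51658=-2.86633
k=2: u−w=23.45400, u+w=27.66600; √(b/2)=0.75829, √(2b)=1.51658; F=0.75829×23.454=17.78488, v=27.66600/1.51658=18.24242
k=3: u−w=0.23300, u+w=-36.04300; √(b/2)=0.75829, √(2b)=1.51658; F=0.75829×0.233=0.17668, v=-36.04300/1.51658=-23.76605
k=4: u−w=-6.26600, u+w=25.89800; √(b/2)=0.75829, √(2b)=1.51658; F=0.75829×(-6.266)=-4.75143, v=25.89800/1.51658=17.07664

0: F=24.88548 v=9.75356
1: F=-24.33269 v=-2.86633
2: F=17.78488 v=18.24242
3: F=0.17668 v=-23.76605
4: F=-4.75143 v=17.07664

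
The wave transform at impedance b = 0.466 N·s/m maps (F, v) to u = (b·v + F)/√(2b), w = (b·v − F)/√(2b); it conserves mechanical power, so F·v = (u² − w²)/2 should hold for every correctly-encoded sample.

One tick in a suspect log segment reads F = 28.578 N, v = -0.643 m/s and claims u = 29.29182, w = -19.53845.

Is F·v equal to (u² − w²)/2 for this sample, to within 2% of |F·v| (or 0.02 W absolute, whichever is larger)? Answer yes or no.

no

F·v = 28.578×(-0.643) = -18.3757 W.
(u² − w²)/2 = (858.0107 − 381.7510)/2 = 238.1298 W.
|Δ| = 256.5055;  2% of max(1, |F·v|) = 0.3675.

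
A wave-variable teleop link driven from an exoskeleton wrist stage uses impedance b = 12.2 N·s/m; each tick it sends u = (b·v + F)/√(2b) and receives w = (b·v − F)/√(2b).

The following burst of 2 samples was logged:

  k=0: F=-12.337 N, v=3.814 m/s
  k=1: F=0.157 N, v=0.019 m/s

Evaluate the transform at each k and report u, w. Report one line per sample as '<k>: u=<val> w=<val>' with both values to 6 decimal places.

0: u=6.922332 w=11.917438
1: u=0.078710 w=0.015143

k=0: b·v=12.2×3.814=46.530800; √(2b)=4.939636; u=(46.530800+(-12.337))/4.939636=6.922332, w=(46.530800−(-12.337))/4.939636=11.917438
k=1: b·v=12.2×0.019=0.231800; √(2b)=4.939636; u=(0.231800+0.157)/4.939636=0.078710, w=(0.231800−0.157)/4.939636=0.015143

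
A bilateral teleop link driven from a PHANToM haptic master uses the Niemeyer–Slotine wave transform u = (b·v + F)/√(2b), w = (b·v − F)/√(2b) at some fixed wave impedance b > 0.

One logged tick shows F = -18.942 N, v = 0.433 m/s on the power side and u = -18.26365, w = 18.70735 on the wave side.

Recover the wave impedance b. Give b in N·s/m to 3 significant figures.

u + w = 0.4437;  u + w = √(2b)·v, so √(2b) = 0.4437/0.433 = 1.0247.
b = (√(2b))²/2 = 1.0500/2 = 0.5250.
(Check via u − w = 2F/√(2b): u − w = -36.9710, 2F/√(2b) = -36.9704.)

b = 0.525 N·s/m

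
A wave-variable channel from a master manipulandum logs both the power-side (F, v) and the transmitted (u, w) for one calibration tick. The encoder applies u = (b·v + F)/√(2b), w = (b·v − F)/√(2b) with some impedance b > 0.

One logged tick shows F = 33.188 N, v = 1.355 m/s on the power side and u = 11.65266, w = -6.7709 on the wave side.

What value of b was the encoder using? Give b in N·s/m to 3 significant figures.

b = 6.49 N·s/m

u + w = 4.88176;  u + w = √(2b)·v, so √(2b) = 4.88176/1.355 = 3.60277.
b = (√(2b))²/2 = 12.97999/2 = 6.48999.
(Check via u − w = 2F/√(2b): u − w = 18.42356, 2F/√(2b) = 18.42358.)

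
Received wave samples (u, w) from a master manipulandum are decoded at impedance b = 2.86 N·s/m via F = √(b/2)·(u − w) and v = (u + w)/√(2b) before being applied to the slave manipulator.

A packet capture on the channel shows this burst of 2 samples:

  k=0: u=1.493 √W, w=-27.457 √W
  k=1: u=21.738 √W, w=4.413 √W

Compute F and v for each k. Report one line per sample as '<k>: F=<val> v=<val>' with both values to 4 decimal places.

k=0: u−w=28.9500, u+w=-25.9640; √(b/2)=1.1958, √(2b)=2.3917; F=1.1958×28.95=34.6192, v=-25.9640/2.3917=-10.8561
k=1: u−w=17.3250, u+w=26.1510; √(b/2)=1.1958, √(2b)=2.3917; F=1.1958×17.325=20.7177, v=26.1510/2.3917=10.9343

0: F=34.6192 v=-10.8561
1: F=20.7177 v=10.9343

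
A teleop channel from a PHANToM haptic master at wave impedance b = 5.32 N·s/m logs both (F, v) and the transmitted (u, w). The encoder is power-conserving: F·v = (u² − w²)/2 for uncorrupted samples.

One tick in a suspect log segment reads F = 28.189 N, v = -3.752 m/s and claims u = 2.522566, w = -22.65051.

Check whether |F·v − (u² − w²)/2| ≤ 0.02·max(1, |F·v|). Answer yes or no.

no

F·v = 28.189×(-3.752) = -105.765128 W.
(u² − w²)/2 = (6.363339 − 513.045603)/2 = -253.341132 W.
|Δ| = 147.576004;  2% of max(1, |F·v|) = 2.115303.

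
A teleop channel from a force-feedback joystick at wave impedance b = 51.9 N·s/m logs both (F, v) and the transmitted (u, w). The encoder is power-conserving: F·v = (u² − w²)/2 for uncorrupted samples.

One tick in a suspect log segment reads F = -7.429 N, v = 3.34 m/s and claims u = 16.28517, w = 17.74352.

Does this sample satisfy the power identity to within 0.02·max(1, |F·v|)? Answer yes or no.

yes

F·v = (-7.429)×3.34 = -24.81286 W.
(u² − w²)/2 = (265.20676 − 314.83250)/2 = -24.81287 W.
|Δ| = 0.00001;  2% of max(1, |F·v|) = 0.49626.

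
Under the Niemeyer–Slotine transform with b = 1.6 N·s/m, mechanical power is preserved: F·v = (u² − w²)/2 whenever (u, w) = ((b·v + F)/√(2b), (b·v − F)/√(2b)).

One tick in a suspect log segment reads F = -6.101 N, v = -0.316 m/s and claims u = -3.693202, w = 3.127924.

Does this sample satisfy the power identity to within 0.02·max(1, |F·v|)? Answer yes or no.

F·v = (-6.101)×(-0.316) = 1.927916 W.
(u² − w²)/2 = (13.639741 − 9.783909)/2 = 1.927916 W.
|Δ| = 0.000000;  2% of max(1, |F·v|) = 0.038558.

yes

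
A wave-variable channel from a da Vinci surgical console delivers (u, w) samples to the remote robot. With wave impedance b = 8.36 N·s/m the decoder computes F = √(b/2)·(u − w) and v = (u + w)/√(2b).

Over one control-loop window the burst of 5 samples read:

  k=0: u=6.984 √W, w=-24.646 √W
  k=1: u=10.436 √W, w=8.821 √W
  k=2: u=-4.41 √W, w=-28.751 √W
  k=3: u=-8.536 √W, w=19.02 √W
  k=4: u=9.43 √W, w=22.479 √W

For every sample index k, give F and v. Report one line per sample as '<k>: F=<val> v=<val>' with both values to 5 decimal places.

0: F=64.66769 v=-4.31938
1: F=3.30188 v=4.70945
2: F=49.76529 v=-8.10979
3: F=-56.33838 v=2.56395
4: F=-26.67874 v=7.80360

k=0: u−w=31.63000, u+w=-17.66200; √(b/2)=2.04450, √(2b)=4.08901; F=2.04450×31.63=64.66769, v=-17.66200/4.08901=-4.31938
k=1: u−w=1.61500, u+w=19.25700; √(b/2)=2.04450, √(2b)=4.08901; F=2.04450×1.615=3.30188, v=19.25700/4.08901=4.70945
k=2: u−w=24.34100, u+w=-33.16100; √(b/2)=2.04450, √(2b)=4.08901; F=2.04450×24.341=49.76529, v=-33.16100/4.08901=-8.10979
k=3: u−w=-27.55600, u+w=10.48400; √(b/2)=2.04450, √(2b)=4.08901; F=2.04450×(-27.556)=-56.33838, v=10.48400/4.08901=2.56395
k=4: u−w=-13.04900, u+w=31.90900; √(b/2)=2.04450, √(2b)=4.08901; F=2.04450×(-13.049)=-26.67874, v=31.90900/4.08901=7.80360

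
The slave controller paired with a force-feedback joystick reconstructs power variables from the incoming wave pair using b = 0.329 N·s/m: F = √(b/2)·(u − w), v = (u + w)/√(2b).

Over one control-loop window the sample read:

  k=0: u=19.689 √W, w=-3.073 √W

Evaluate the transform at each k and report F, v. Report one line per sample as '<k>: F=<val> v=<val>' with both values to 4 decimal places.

0: F=9.2319 v=20.4839

k=0: u−w=22.7620, u+w=16.6160; √(b/2)=0.4056, √(2b)=0.8112; F=0.4056×22.762=9.2319, v=16.6160/0.8112=20.4839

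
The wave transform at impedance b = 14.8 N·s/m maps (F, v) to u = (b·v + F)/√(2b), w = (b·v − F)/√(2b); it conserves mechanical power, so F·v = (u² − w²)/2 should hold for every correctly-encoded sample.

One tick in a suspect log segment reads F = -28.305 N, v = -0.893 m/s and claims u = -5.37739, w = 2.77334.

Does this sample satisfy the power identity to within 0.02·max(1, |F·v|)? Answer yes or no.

F·v = (-28.305)×(-0.893) = 25.27637 W.
(u² − w²)/2 = (28.91632 − 7.69141)/2 = 10.61245 W.
|Δ| = 14.66391;  2% of max(1, |F·v|) = 0.50553.

no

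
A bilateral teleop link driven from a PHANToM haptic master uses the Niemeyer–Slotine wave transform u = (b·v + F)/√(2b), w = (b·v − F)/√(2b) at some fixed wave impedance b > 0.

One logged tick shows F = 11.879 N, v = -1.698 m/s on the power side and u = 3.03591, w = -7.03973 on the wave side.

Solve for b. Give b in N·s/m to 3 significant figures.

b = 2.78 N·s/m

u + w = -4.0038;  u + w = √(2b)·v, so √(2b) = -4.0038/(-1.698) = 2.3580.
b = (√(2b))²/2 = 5.5600/2 = 2.7800.
(Check via u − w = 2F/√(2b): u − w = 10.0756, 2F/√(2b) = 10.0756.)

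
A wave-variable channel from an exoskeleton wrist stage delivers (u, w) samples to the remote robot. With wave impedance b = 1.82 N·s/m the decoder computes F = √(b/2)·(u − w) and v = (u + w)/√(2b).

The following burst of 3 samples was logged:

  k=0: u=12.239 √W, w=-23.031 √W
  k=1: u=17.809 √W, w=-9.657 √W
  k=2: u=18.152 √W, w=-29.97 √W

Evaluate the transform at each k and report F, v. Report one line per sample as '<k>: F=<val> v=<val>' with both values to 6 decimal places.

0: F=33.645436 v=-5.656545
1: F=26.200894 v=4.272809
2: F=45.905462 v=-6.194315

k=0: u−w=35.270000, u+w=-10.792000; √(b/2)=0.953939, √(2b)=1.907878; F=0.953939×35.27=33.645436, v=-10.792000/1.907878=-5.656545
k=1: u−w=27.466000, u+w=8.152000; √(b/2)=0.953939, √(2b)=1.907878; F=0.953939×27.466=26.200894, v=8.152000/1.907878=4.272809
k=2: u−w=48.122000, u+w=-11.818000; √(b/2)=0.953939, √(2b)=1.907878; F=0.953939×48.122=45.905462, v=-11.818000/1.907878=-6.194315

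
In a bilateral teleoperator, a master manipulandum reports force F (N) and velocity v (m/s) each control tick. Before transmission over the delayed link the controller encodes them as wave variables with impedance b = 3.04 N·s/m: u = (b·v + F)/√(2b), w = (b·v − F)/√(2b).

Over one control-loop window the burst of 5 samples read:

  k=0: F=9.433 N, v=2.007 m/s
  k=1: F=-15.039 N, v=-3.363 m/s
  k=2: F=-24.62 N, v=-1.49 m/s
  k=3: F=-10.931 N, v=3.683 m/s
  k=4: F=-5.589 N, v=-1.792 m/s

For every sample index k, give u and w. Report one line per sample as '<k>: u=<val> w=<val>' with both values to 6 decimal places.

k=0: b·v=3.04×2.007=6.101280; √(2b)=2.465766; u=(6.101280+9.433)/2.465766=6.299982, w=(6.101280−9.433)/2.465766=-1.351191
k=1: b·v=3.04×(-3.363)=-10.223520; √(2b)=2.465766; u=(-10.223520+(-15.039))/2.465766=-10.245305, w=(-10.223520−(-15.039))/2.465766=1.952935
k=2: b·v=3.04×(-1.49)=-4.529600; √(2b)=2.465766; u=(-4.529600+(-24.62))/2.465766=-11.821724, w=(-4.529600−(-24.62))/2.465766=8.147733
k=3: b·v=3.04×3.683=11.196320; √(2b)=2.465766; u=(11.196320+(-10.931))/2.465766=0.107601, w=(11.196320−(-10.931))/2.465766=8.973813
k=4: b·v=3.04×(-1.792)=-5.447680; √(2b)=2.465766; u=(-5.447680+(-5.589))/2.465766=-4.475965, w=(-5.447680−(-5.589))/2.465766=0.057313

0: u=6.299982 w=-1.351191
1: u=-10.245305 w=1.952935
2: u=-11.821724 w=8.147733
3: u=0.107601 w=8.973813
4: u=-4.475965 w=0.057313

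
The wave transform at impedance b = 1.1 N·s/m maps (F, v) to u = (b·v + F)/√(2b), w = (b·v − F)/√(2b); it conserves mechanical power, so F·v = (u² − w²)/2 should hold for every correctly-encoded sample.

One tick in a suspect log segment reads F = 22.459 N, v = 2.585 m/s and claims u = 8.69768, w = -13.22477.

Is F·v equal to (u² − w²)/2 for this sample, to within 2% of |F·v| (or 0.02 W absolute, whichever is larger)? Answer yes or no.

F·v = 22.459×2.585 = 58.05651 W.
(u² − w²)/2 = (75.64964 − 174.89454)/2 = -49.62245 W.
|Δ| = 107.67897;  2% of max(1, |F·v|) = 1.16113.

no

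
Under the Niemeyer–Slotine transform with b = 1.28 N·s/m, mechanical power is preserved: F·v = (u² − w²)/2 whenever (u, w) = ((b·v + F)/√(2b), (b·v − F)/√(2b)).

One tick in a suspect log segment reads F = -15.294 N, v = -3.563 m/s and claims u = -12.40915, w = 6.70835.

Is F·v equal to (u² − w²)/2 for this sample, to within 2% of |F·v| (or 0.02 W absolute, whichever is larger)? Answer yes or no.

F·v = (-15.294)×(-3.563) = 54.492522 W.
(u² − w²)/2 = (153.987004 − 45.001960)/2 = 54.492522 W.
|Δ| = 0.000000;  2% of max(1, |F·v|) = 1.089850.

yes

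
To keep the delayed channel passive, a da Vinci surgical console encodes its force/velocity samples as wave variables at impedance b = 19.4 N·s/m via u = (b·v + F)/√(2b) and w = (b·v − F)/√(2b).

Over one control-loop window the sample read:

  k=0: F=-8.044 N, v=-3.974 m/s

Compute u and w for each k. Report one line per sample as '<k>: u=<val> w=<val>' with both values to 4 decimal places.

k=0: b·v=19.4×(-3.974)=-77.0956; √(2b)=6.2290; u=(-77.0956+(-8.044))/6.2290=-13.6683, w=(-77.0956−(-8.044))/6.2290=-11.0856

0: u=-13.6683 w=-11.0856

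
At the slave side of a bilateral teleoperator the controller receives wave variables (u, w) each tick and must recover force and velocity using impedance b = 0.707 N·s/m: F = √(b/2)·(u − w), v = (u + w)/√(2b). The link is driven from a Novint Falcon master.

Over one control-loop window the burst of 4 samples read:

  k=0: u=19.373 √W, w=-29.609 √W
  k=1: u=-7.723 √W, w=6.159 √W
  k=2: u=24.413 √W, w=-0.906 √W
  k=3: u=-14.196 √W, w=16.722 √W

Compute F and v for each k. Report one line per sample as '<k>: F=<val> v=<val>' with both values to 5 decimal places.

0: F=29.12267 v=-8.60807
1: F=-8.25366 v=-1.31526
2: F=15.05363 v=19.76844
3: F=-18.38256 v=2.12426

k=0: u−w=48.98200, u+w=-10.23600; √(b/2)=0.59456, √(2b)=1.18912; F=0.59456×48.982=29.12267, v=-10.23600/1.18912=-8.60807
k=1: u−w=-13.88200, u+w=-1.56400; √(b/2)=0.59456, √(2b)=1.18912; F=0.59456×(-13.882)=-8.25366, v=-1.56400/1.18912=-1.31526
k=2: u−w=25.31900, u+w=23.50700; √(b/2)=0.59456, √(2b)=1.18912; F=0.59456×25.319=15.05363, v=23.50700/1.18912=19.76844
k=3: u−w=-30.91800, u+w=2.52600; √(b/2)=0.59456, √(2b)=1.18912; F=0.59456×(-30.918)=-18.38256, v=2.52600/1.18912=2.12426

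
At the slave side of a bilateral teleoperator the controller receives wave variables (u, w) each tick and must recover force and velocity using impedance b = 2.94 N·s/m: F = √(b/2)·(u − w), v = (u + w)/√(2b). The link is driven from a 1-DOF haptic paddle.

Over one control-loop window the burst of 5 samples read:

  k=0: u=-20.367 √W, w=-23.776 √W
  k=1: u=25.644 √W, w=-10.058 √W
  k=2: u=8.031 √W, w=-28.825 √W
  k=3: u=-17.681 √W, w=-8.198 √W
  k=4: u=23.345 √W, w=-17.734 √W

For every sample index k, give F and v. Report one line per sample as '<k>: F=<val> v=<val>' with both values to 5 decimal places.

k=0: u−w=3.40900, u+w=-44.14300; √(b/2)=1.21244, √(2b)=2.42487; F=1.21244×3.409=4.13319, v=-44.14300/2.42487=-18.20427
k=1: u−w=35.70200, u+w=15.58600; √(b/2)=1.21244, √(2b)=2.42487; F=1.21244×35.702=43.28637, v=15.58600/2.42487=6.42756
k=2: u−w=36.85600, u+w=-20.79400; √(b/2)=1.21244, √(2b)=2.42487; F=1.21244×36.856=44.68553, v=-20.79400/2.42487=-8.57530
k=3: u−w=-9.48300, u+w=-25.87900; √(b/2)=1.21244, √(2b)=2.42487; F=1.21244×(-9.483)=-11.49753, v=-25.87900/2.42487=-10.67232
k=4: u−w=41.07900, u+w=5.61100; √(b/2)=1.21244, √(2b)=2.42487; F=1.21244×41.079=49.80564, v=5.61100/2.42487=2.31394

0: F=4.13319 v=-18.20427
1: F=43.28637 v=6.42756
2: F=44.68553 v=-8.57530
3: F=-11.49753 v=-10.67232
4: F=49.80564 v=2.31394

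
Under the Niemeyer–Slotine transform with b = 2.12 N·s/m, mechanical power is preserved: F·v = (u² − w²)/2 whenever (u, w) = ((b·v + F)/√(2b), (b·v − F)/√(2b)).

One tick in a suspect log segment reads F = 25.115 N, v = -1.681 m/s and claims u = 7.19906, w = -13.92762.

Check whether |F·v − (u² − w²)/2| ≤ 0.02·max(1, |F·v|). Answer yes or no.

F·v = 25.115×(-1.681) = -42.21831 W.
(u² − w²)/2 = (51.82646 − 193.97860)/2 = -71.07607 W.
|Δ| = 28.85775;  2% of max(1, |F·v|) = 0.84437.

no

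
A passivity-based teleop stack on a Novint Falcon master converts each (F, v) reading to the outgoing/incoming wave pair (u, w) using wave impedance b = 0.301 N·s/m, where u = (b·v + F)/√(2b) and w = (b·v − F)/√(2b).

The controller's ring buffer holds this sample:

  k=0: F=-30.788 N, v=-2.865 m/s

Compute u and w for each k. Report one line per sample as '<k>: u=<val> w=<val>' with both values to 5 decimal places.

k=0: b·v=0.301×(-2.865)=-0.86237; √(2b)=0.77589; u=(-0.86237+(-30.788))/0.77589=-40.79251, w=(-0.86237−(-30.788))/0.77589=38.56960

0: u=-40.79251 w=38.56960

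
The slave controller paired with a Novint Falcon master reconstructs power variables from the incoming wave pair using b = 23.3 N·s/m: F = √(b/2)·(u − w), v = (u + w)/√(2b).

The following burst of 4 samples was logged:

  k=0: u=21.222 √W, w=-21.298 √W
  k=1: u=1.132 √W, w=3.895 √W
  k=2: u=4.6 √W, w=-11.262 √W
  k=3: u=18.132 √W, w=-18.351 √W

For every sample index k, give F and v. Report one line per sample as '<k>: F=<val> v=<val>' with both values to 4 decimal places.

0: F=145.1297 v=-0.0111
1: F=-9.4307 v=0.7364
2: F=54.1403 v=-0.9759
3: F=124.5241 v=-0.0321

k=0: u−w=42.5200, u+w=-0.0760; √(b/2)=3.4132, √(2b)=6.8264; F=3.4132×42.52=145.1297, v=-0.0760/6.8264=-0.0111
k=1: u−w=-2.7630, u+w=5.0270; √(b/2)=3.4132, √(2b)=6.8264; F=3.4132×(-2.763)=-9.4307, v=5.0270/6.8264=0.7364
k=2: u−w=15.8620, u+w=-6.6620; √(b/2)=3.4132, √(2b)=6.8264; F=3.4132×15.862=54.1403, v=-6.6620/6.8264=-0.9759
k=3: u−w=36.4830, u+w=-0.2190; √(b/2)=3.4132, √(2b)=6.8264; F=3.4132×36.483=124.5241, v=-0.2190/6.8264=-0.0321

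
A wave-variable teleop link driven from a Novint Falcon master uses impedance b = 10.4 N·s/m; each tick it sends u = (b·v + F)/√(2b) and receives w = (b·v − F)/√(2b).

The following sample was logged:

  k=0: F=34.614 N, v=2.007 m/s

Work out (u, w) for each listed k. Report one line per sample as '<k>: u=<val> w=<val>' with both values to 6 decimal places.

k=0: b·v=10.4×2.007=20.872800; √(2b)=4.560702; u=(20.872800+34.614)/4.560702=12.166286, w=(20.872800−34.614)/4.560702=-3.012957

0: u=12.166286 w=-3.012957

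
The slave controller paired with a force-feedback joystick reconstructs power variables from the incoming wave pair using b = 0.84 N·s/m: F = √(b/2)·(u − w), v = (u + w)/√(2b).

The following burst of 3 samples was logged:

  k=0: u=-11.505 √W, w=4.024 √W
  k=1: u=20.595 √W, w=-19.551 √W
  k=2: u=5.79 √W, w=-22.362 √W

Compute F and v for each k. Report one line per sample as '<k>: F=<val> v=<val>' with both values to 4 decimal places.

k=0: u−w=-15.5290, u+w=-7.4810; √(b/2)=0.6481, √(2b)=1.2961; F=0.6481×(-15.529)=-10.0639, v=-7.4810/1.2961=-5.7717
k=1: u−w=40.1460, u+w=1.0440; √(b/2)=0.6481, √(2b)=1.2961; F=0.6481×40.146=26.0176, v=1.0440/1.2961=0.8055
k=2: u−w=28.1520, u+w=-16.5720; √(b/2)=0.6481, √(2b)=1.2961; F=0.6481×28.152=18.2446, v=-16.5720/1.2961=-12.7856

0: F=-10.0639 v=-5.7717
1: F=26.0176 v=0.8055
2: F=18.2446 v=-12.7856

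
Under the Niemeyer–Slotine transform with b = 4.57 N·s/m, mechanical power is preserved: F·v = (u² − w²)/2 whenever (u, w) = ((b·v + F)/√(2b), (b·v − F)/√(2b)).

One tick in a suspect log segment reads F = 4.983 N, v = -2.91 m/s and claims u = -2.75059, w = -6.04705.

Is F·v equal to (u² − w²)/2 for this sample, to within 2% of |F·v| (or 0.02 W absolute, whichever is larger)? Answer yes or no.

yes

F·v = 4.983×(-2.91) = -14.5005 W.
(u² − w²)/2 = (7.5657 − 36.5668)/2 = -14.5005 W.
|Δ| = 0.0000;  2% of max(1, |F·v|) = 0.2900.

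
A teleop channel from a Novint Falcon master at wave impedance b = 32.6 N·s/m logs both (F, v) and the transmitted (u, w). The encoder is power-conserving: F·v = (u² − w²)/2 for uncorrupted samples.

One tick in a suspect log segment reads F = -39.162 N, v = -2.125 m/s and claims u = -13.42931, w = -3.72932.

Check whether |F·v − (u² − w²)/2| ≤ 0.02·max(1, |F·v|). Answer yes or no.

yes

F·v = (-39.162)×(-2.125) = 83.2193 W.
(u² − w²)/2 = (180.3464 − 13.9078)/2 = 83.2193 W.
|Δ| = 0.0000;  2% of max(1, |F·v|) = 1.6644.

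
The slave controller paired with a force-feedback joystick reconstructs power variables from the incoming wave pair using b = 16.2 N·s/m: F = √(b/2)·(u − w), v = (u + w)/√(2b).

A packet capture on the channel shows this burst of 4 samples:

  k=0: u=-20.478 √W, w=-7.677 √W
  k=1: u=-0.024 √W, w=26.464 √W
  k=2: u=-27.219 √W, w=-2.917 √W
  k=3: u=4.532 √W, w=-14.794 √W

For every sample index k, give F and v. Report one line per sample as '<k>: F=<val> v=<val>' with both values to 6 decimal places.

k=0: u−w=-12.801000, u+w=-28.155000; √(b/2)=2.846050, √(2b)=5.692100; F=2.846050×(-12.801)=-36.432285, v=-28.155000/5.692100=-4.946329
k=1: u−w=-26.488000, u+w=26.440000; √(b/2)=2.846050, √(2b)=5.692100; F=2.846050×(-26.488)=-75.386170, v=26.440000/5.692100=4.645035
k=2: u−w=-24.302000, u+w=-30.136000; √(b/2)=2.846050, √(2b)=5.692100; F=2.846050×(-24.302)=-69.164705, v=-30.136000/5.692100=-5.294356
k=3: u−w=19.326000, u+w=-10.262000; √(b/2)=2.846050, √(2b)=5.692100; F=2.846050×19.326=55.002760, v=-10.262000/5.692100=-1.802850

0: F=-36.432285 v=-4.946329
1: F=-75.386170 v=4.645035
2: F=-69.164705 v=-5.294356
3: F=55.002760 v=-1.802850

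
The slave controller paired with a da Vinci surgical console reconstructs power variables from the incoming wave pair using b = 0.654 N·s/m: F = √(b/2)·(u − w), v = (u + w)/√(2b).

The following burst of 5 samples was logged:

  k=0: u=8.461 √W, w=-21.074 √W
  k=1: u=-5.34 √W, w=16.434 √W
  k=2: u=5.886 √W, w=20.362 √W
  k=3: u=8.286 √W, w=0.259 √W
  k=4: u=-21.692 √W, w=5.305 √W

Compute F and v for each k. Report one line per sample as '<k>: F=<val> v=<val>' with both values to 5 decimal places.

k=0: u−w=29.53500, u+w=-12.61300; √(b/2)=0.57184, √(2b)=1.14368; F=0.57184×29.535=16.88927, v=-12.61300/1.14368=-11.02845
k=1: u−w=-21.77400, u+w=11.09400; √(b/2)=0.57184, √(2b)=1.14368; F=0.57184×(-21.774)=-12.45123, v=11.09400/1.14368=9.70028
k=2: u−w=-14.47600, u+w=26.24800; √(b/2)=0.57184, √(2b)=1.14368; F=0.57184×(-14.476)=-8.27794, v=26.24800/1.14368=22.95051
k=3: u−w=8.02700, u+w=8.54500; √(b/2)=0.57184, √(2b)=1.14368; F=0.57184×8.027=4.59015, v=8.54500/1.14368=7.47151
k=4: u−w=-26.99700, u+w=-16.38700; √(b/2)=0.57184, √(2b)=1.14368; F=0.57184×(-26.997)=-15.43794, v=-16.38700/1.14368=-14.32833

0: F=16.88927 v=-11.02845
1: F=-12.45123 v=9.70028
2: F=-8.27794 v=22.95051
3: F=4.59015 v=7.47151
4: F=-15.43794 v=-14.32833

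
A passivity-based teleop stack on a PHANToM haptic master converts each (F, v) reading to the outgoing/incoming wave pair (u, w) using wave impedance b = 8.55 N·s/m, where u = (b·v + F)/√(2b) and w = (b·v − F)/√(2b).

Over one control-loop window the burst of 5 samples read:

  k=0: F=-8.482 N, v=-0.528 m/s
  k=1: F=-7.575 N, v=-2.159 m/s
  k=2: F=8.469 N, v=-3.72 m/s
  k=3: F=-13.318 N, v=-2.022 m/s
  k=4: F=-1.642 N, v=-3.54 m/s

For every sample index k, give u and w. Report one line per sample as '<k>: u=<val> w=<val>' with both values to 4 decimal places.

0: u=-3.1429 w=0.9595
1: u=-6.2958 w=-2.6321
2: u=-5.6435 w=-9.7395
3: u=-7.4013 w=-0.9601
4: u=-7.7164 w=-6.9223

k=0: b·v=8.55×(-0.528)=-4.5144; √(2b)=4.1352; u=(-4.5144+(-8.482))/4.1352=-3.1429, w=(-4.5144−(-8.482))/4.1352=0.9595
k=1: b·v=8.55×(-2.159)=-18.4595; √(2b)=4.1352; u=(-18.4595+(-7.575))/4.1352=-6.2958, w=(-18.4595−(-7.575))/4.1352=-2.6321
k=2: b·v=8.55×(-3.72)=-31.8060; √(2b)=4.1352; u=(-31.8060+8.469)/4.1352=-5.6435, w=(-31.8060−8.469)/4.1352=-9.7395
k=3: b·v=8.55×(-2.022)=-17.2881; √(2b)=4.1352; u=(-17.2881+(-13.318))/4.1352=-7.4013, w=(-17.2881−(-13.318))/4.1352=-0.9601
k=4: b·v=8.55×(-3.54)=-30.2670; √(2b)=4.1352; u=(-30.2670+(-1.642))/4.1352=-7.7164, w=(-30.2670−(-1.642))/4.1352=-6.9223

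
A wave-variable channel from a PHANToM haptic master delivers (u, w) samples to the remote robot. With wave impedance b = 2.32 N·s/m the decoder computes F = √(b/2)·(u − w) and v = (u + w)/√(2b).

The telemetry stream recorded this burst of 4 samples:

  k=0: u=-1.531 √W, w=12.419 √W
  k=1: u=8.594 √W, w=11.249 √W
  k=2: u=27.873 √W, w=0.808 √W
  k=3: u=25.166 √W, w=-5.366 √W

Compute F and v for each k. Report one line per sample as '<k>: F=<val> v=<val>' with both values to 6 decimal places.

0: F=-15.024610 v=5.054627
1: F=-2.859523 v=9.211881
2: F=29.149897 v=13.314820
3: F=32.883970 v=9.191919

k=0: u−w=-13.950000, u+w=10.888000; √(b/2)=1.077033, √(2b)=2.154066; F=1.077033×(-13.95)=-15.024610, v=10.888000/2.154066=5.054627
k=1: u−w=-2.655000, u+w=19.843000; √(b/2)=1.077033, √(2b)=2.154066; F=1.077033×(-2.655)=-2.859523, v=19.843000/2.154066=9.211881
k=2: u−w=27.065000, u+w=28.681000; √(b/2)=1.077033, √(2b)=2.154066; F=1.077033×27.065=29.149897, v=28.681000/2.154066=13.314820
k=3: u−w=30.532000, u+w=19.800000; √(b/2)=1.077033, √(2b)=2.154066; F=1.077033×30.532=32.883970, v=19.800000/2.154066=9.191919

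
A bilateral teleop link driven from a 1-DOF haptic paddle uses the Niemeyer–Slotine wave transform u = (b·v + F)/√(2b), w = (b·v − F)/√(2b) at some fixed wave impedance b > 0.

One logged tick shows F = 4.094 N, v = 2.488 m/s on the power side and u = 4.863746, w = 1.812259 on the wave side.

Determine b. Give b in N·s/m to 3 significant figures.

b = 3.6 N·s/m

u + w = 6.676005;  u + w = √(2b)·v, so √(2b) = 6.676005/2.488 = 2.683282.
b = (√(2b))²/2 = 7.200001/2 = 3.600000.
(Check via u − w = 2F/√(2b): u − w = 3.051487, 2F/√(2b) = 3.051487.)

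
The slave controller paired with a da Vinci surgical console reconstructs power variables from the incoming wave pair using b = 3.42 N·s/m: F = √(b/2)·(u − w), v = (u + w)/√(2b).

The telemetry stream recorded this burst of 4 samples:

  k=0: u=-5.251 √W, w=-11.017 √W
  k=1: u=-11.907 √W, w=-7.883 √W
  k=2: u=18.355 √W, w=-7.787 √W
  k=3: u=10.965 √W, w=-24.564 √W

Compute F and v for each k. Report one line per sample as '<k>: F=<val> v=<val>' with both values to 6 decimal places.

k=0: u−w=5.766000, u+w=-16.268000; √(b/2)=1.307670, √(2b)=2.615339; F=1.307670×5.766=7.540023, v=-16.268000/2.615339=-6.220225
k=1: u−w=-4.024000, u+w=-19.790000; √(b/2)=1.307670, √(2b)=2.615339; F=1.307670×(-4.024)=-5.262063, v=-19.790000/2.615339=-7.566896
k=2: u−w=26.142000, u+w=10.568000; √(b/2)=1.307670, √(2b)=2.615339; F=1.307670×26.142=34.185101, v=10.568000/2.615339=4.040776
k=3: u−w=35.529000, u+w=-13.599000; √(b/2)=1.307670, √(2b)=2.615339; F=1.307670×35.529=46.460196, v=-13.599000/2.615339=-5.199708

0: F=7.540023 v=-6.220225
1: F=-5.262063 v=-7.566896
2: F=34.185101 v=4.040776
3: F=46.460196 v=-5.199708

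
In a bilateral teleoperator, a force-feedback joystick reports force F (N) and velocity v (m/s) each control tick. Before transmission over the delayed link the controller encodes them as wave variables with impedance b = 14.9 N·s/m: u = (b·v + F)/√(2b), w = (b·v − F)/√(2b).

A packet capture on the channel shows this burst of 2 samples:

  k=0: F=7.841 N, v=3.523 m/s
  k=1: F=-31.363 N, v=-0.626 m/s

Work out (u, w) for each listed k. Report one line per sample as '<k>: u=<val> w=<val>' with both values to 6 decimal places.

k=0: b·v=14.9×3.523=52.492700; √(2b)=5.458938; u=(52.492700+7.841)/5.458938=11.052279, w=(52.492700−7.841)/5.458938=8.179559
k=1: b·v=14.9×(-0.626)=-9.327400; √(2b)=5.458938; u=(-9.327400+(-31.363))/5.458938=-7.453905, w=(-9.327400−(-31.363))/5.458938=4.036610

0: u=11.052279 w=8.179559
1: u=-7.453905 w=4.036610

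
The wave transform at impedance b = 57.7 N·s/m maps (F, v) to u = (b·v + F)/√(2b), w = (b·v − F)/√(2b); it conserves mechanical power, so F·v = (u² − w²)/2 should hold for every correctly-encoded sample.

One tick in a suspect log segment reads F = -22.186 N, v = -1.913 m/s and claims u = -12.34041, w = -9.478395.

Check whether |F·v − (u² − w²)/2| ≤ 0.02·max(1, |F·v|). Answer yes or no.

F·v = (-22.186)×(-1.913) = 42.441818 W.
(u² − w²)/2 = (152.285719 − 89.839972)/2 = 31.222874 W.
|Δ| = 11.218944;  2% of max(1, |F·v|) = 0.848836.

no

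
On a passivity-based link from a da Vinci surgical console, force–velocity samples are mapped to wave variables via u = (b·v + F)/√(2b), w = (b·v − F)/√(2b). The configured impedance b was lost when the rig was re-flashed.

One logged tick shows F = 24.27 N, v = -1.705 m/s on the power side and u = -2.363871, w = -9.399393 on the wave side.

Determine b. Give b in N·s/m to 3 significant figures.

u + w = -11.763264;  u + w = √(2b)·v, so √(2b) = -11.763264/(-1.705) = 6.899275.
b = (√(2b))²/2 = 47.599997/2 = 23.799998.
(Check via u − w = 2F/√(2b): u − w = 7.035522, 2F/√(2b) = 7.035522.)

b = 23.8 N·s/m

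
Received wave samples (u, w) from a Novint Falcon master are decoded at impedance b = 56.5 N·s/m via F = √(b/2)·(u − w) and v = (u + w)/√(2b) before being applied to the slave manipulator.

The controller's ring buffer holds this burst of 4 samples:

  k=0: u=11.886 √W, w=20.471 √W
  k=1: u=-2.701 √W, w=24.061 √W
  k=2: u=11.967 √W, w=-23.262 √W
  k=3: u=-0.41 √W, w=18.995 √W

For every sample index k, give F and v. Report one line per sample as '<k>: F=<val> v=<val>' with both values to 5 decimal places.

k=0: u−w=-8.58500, u+w=32.35700; √(b/2)=5.31507, √(2b)=10.63015; F=5.31507×(-8.585)=-45.62990, v=32.35700/10.63015=3.04389
k=1: u−w=-26.76200, u+w=21.36000; √(b/2)=5.31507, √(2b)=10.63015; F=5.31507×(-26.762)=-142.24198, v=21.36000/10.63015=2.00938
k=2: u−w=35.22900, u+w=-11.29500; √(b/2)=5.31507, √(2b)=10.63015; F=5.31507×35.229=187.24470, v=-11.29500/10.63015=-1.06254
k=3: u−w=-19.40500, u+w=18.58500; √(b/2)=5.31507, √(2b)=10.63015; F=5.31507×(-19.405)=-103.13899, v=18.58500/10.63015=1.74833

0: F=-45.62990 v=3.04389
1: F=-142.24198 v=2.00938
2: F=187.24470 v=-1.06254
3: F=-103.13899 v=1.74833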